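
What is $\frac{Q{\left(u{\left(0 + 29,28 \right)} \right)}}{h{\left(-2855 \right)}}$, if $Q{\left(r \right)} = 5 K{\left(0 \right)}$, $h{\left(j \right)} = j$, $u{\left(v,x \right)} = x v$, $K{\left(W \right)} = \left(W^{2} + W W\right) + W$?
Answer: $0$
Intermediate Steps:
$K{\left(W \right)} = W + 2 W^{2}$ ($K{\left(W \right)} = \left(W^{2} + W^{2}\right) + W = 2 W^{2} + W = W + 2 W^{2}$)
$u{\left(v,x \right)} = v x$
$Q{\left(r \right)} = 0$ ($Q{\left(r \right)} = 5 \cdot 0 \left(1 + 2 \cdot 0\right) = 5 \cdot 0 \left(1 + 0\right) = 5 \cdot 0 \cdot 1 = 5 \cdot 0 = 0$)
$\frac{Q{\left(u{\left(0 + 29,28 \right)} \right)}}{h{\left(-2855 \right)}} = \frac{0}{-2855} = 0 \left(- \frac{1}{2855}\right) = 0$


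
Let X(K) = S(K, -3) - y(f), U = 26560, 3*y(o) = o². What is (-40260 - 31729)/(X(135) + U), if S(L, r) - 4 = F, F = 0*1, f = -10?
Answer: -215967/79592 ≈ -2.7134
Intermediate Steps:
y(o) = o²/3
F = 0
S(L, r) = 4 (S(L, r) = 4 + 0 = 4)
X(K) = -88/3 (X(K) = 4 - (-10)²/3 = 4 - 100/3 = -88/3)
(-40260 - 31729)/(X(135) + U) = (-40260 - 31729)/(-88/3 + 26560) = -71989/79592/3 = -71989*3/79592 = -215967/79592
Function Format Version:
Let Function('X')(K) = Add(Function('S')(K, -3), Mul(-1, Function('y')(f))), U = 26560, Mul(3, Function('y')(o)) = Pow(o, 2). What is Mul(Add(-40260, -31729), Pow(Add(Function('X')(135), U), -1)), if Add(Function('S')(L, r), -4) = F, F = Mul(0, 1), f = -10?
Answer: Rational(-215967, 79592) ≈ -2.7134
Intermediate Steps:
Function('y')(o) = Mul(Rational(1, 3), Pow(o, 2))
F = 0
Function('S')(L, r) = 4 (Function('S')(L, r) = Add(4, 0) = 4)
Function('X')(K) = Rational(-88, 3) (Function('X')(K) = Add(4, Mul(-1, Mul(Rational(1, 3), Pow(-10, 2)))) = Add(4, Mul(-1, Mul(Rational(1, 3), 100))) = Add(4, Mul(-1, Rational(100, 3))) = Add(4, Rational(-100, 3)) = Rational(-88, 3))
Mul(Add(-40260, -31729), Pow(Add(Function('X')(135), U), -1)) = Mul(Add(-40260, -31729), Pow(Add(Rational(-88, 3), 26560), -1)) = Mul(-71989, Pow(Rational(79592, 3), -1)) = Mul(-71989, Rational(3, 79592)) = Rational(-215967, 79592)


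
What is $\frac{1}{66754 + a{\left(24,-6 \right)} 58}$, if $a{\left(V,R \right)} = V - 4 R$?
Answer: $\frac{1}{69538} \approx 1.4381 \cdot 10^{-5}$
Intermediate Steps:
$\frac{1}{66754 + a{\left(24,-6 \right)} 58} = \frac{1}{66754 + \left(24 - -24\right) 58} = \frac{1}{66754 + \left(24 + 24\right) 58} = \frac{1}{66754 + 48 \cdot 58} = \frac{1}{66754 + 2784} = \frac{1}{69538}$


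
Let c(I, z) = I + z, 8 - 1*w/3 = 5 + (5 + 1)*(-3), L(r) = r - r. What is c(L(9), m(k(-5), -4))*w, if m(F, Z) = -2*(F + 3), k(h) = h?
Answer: 252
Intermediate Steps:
m(F, Z) = -6 - 2*F (m(F, Z) = -2*(3 + F) = -6 - 2*F)
L(r) = 0
w = 63 (w = 24 - 3*(5 + (5 + 1)*(-3)) = 24 - 3*(5 + 6*(-3)) = 24 - 3*(5 - 18) = 24 - 3*(-13) = 24 + 39 = 63)
c(L(9), m(k(-5), -4))*w = (0 + (-6 - 2*(-5)))*63 = (0 + (-6 + 10))*63 = (0 + 4)*63 = 4*63 = 252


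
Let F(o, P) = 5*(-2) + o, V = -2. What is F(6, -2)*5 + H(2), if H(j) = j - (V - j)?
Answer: -14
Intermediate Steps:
H(j) = 2 + 2*j (H(j) = j - (-2 - j) = j + (2 + j) = 2 + 2*j)
F(o, P) = -10 + o
F(6, -2)*5 + H(2) = (-10 + 6)*5 + (2 + 2*2) = -4*5 + (2 + 4) = -20 + 6 = -14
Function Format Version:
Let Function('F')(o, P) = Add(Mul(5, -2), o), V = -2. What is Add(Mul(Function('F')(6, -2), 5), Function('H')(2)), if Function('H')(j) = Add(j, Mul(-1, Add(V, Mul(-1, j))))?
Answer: -14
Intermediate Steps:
Function('H')(j) = Add(2, Mul(2, j)) (Function('H')(j) = Add(j, Mul(-1, Add(-2, Mul(-1, j)))) = Add(j, Add(2, j)) = Add(2, Mul(2, j)))
Function('F')(o, P) = Add(-10, o)
Add(Mul(Function('F')(6, -2), 5), Function('H')(2)) = Add(Mul(Add(-10, 6), 5), Add(2, Mul(2, 2))) = Add(Mul(-4, 5), Add(2, 4)) = Add(-20, 6) = -14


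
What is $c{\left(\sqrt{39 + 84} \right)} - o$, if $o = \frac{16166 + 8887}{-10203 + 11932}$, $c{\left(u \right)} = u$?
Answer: $- \frac{3579}{247} + \sqrt{123} \approx -3.3993$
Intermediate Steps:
$o = \frac{3579}{247}$ ($o = \frac{25053}{1729} = 25053 \cdot \frac{1}{1729} = \frac{3579}{247} \approx 14.49$)
$c{\left(\sqrt{39 + 84} \right)} - o = \sqrt{39 + 84} - \frac{3579}{247} = \sqrt{123} - \frac{3579}{247} = - \frac{3579}{247} + \sqrt{123}$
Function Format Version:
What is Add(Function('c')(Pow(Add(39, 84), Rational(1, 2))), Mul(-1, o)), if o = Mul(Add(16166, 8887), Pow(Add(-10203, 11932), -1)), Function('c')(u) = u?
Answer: Add(Rational(-3579, 247), Pow(123, Rational(1, 2))) ≈ -3.3993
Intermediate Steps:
o = Rational(3579, 247) (o = Mul(25053, Pow(1729, -1)) = Mul(25053, Rational(1, 1729)) = Rational(3579, 247) ≈ 14.490)
Add(Function('c')(Pow(Add(39, 84), Rational(1, 2))), Mul(-1, o)) = Add(Pow(Add(39, 84), Rational(1, 2)), Mul(-1, Rational(3579, 247))) = Add(Pow(123, Rational(1, 2)), Rational(-3579, 247)) = Add(Rational(-3579, 247), Pow(123, Rational(1, 2)))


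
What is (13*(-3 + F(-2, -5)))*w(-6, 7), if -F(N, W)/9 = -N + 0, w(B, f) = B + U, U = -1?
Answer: 1911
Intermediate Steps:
w(B, f) = -1 + B (w(B, f) = B - 1 = -1 + B)
F(N, W) = 9*N (F(N, W) = -9*(-N + 0) = -(-9)*N = 9*N)
(13*(-3 + F(-2, -5)))*w(-6, 7) = (13*(-3 + 9*(-2)))*(-1 - 6) = (13*(-3 - 18))*(-7) = (13*(-21))*(-7) = -273*(-7) = 1911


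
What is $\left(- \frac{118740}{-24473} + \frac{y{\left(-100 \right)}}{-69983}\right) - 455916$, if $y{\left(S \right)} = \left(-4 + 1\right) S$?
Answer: $- \frac{780836276571924}{1712693959} \approx -4.5591 \cdot 10^{5}$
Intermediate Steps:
$y{\left(S \right)} = - 3 S$
$\left(- \frac{118740}{-24473} + \frac{y{\left(-100 \right)}}{-69983}\right) - 455916 = \left(- \frac{118740}{-24473} + \frac{\left(-3\right) \left(-100\right)}{-69983}\right) - 455916 = \left(\left(-118740\right) \left(- \frac{1}{24473}\right) + 300 \left(- \frac{1}{69983}\right)\right) - 455916 = \left(\frac{118740}{24473} - \frac{300}{69983}\right) - 455916 = \frac{8302439520}{1712693959} - 455916 = - \frac{780836276571924}{1712693959}$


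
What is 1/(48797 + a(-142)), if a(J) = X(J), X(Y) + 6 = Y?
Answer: 1/48649 ≈ 2.0555e-5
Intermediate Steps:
X(Y) = -6 + Y
a(J) = -6 + J
1/(48797 + a(-142)) = 1/(48797 + (-6 - 142)) = 1/(48797 - 148) = 1/48649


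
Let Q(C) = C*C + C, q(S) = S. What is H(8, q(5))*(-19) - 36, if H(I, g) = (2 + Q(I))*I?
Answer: -11284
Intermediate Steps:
Q(C) = C + C**2 (Q(C) = C**2 + C = C + C**2)
H(I, g) = I*(2 + I*(1 + I)) (H(I, g) = (2 + I*(1 + I))*I = I*(2 + I*(1 + I)))
H(8, q(5))*(-19) - 36 = (8*(2 + 8*(1 + 8)))*(-19) - 36 = (8*(2 + 8*9))*(-19) - 36 = (8*(2 + 72))*(-19) - 36 = (8*74)*(-19) - 36 = 592*(-19) - 36 = -11248 - 36 = -11284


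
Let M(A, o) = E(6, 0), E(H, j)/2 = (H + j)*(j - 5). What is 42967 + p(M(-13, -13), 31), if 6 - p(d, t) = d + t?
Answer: 43002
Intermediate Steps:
E(H, j) = 2*(-5 + j)*(H + j) (E(H, j) = 2*((H + j)*(j - 5)) = 2*((H + j)*(-5 + j)) = 2*((-5 + j)*(H + j)) = 2*(-5 + j)*(H + j))
M(A, o) = -60 (M(A, o) = -10*6 - 10*0 + 2*0² + 2*6*0 = -60 + 0 + 2*0 + 0 = -60 + 0 + 0 + 0 = -60)
p(d, t) = 6 - d - t (p(d, t) = 6 - (d + t) = 6 + (-d - t) = 6 - d - t)
42967 + p(M(-13, -13), 31) = 42967 + (6 - 1*(-60) - 1*31) = 42967 + (6 + 60 - 31) = 42967 + 35 = 43002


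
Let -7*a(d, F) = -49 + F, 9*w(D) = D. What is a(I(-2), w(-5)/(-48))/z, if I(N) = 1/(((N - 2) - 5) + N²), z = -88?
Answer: -21163/266112 ≈ -0.079527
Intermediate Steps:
w(D) = D/9
I(N) = 1/(-7 + N + N²) (I(N) = 1/(((-2 + N) - 5) + N²) = 1/((-7 + N) + N²) = 1/(-7 + N + N²))
a(d, F) = 7 - F/7 (a(d, F) = -(-49 + F)/7 = 7 - F/7)
a(I(-2), w(-5)/(-48))/z = (7 - (⅑)*(-5)/(7*(-48)))/(-88) = (7 - (-5)*(-1)/(63*48))*(-1/88) = (7 - ⅐*5/432)*(-1/88) = (7 - 5/3024)*(-1/88) = (21163/3024)*(-1/88) = -21163/266112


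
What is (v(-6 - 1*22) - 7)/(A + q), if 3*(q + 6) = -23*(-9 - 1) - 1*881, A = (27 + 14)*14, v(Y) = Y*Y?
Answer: 259/117 ≈ 2.2137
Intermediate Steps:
v(Y) = Y**2
A = 574 (A = 41*14 = 574)
q = -223 (q = -6 + (-23*(-9 - 1) - 1*881)/3 = -6 + (-23*(-10) - 881)/3 = -6 + (230 - 881)/3 = -6 + (1/3)*(-651) = -6 - 217 = -223)
(v(-6 - 1*22) - 7)/(A + q) = ((-6 - 1*22)**2 - 7)/(574 - 223) = ((-6 - 22)**2 - 7)/351 = ((-28)**2 - 7)*(1/351) = (784 - 7)*(1/351) = 777*(1/351) = 259/117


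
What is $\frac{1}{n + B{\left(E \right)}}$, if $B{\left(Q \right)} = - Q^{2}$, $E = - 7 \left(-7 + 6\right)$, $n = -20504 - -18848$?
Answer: $- \frac{1}{1705} \approx -0.00058651$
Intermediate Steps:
$n = -1656$ ($n = -20504 + 18848 = -1656$)
$E = 7$ ($E = \left(-7\right) \left(-1\right) = 7$)
$\frac{1}{n + B{\left(E \right)}} = \frac{1}{-1656 - 7^{2}} = \frac{1}{-1656 - 49} = \frac{1}{-1705} = - \frac{1}{1705}$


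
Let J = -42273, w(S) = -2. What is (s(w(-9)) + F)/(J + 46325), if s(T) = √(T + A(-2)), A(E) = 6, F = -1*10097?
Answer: -10095/4052 ≈ -2.4914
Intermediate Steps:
F = -10097
s(T) = √(6 + T) (s(T) = √(T + 6) = √(6 + T))
(s(w(-9)) + F)/(J + 46325) = (√(6 - 2) - 10097)/(-42273 + 46325) = (√4 - 10097)/4052 = (2 - 10097)*(1/4052) = -10095*1/4052 = -10095/4052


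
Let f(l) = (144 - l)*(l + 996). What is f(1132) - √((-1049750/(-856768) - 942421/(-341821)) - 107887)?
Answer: -2102464 - I*√144576287161385792875277566/36607661816 ≈ -2.1025e+6 - 328.46*I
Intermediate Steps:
f(l) = (144 - l)*(996 + l)
f(1132) - √((-1049750/(-856768) - 942421/(-341821)) - 107887) = (143424 - 1*1132² - 852*1132) - √((-1049750/(-856768) - 942421/(-341821)) - 107887) = (143424 - 1*1281424 - 964464) - √((-1049750*(-1/856768) - 942421*(-1/341821)) - 107887) = (143424 - 1281424 - 964464) - √((524875/428384 + 942421/341821) - 107887) = -2102464 - √(583131375039/146430647264 - 107887) = -2102464 - √(-15797380109996129/146430647264) = -2102464 - I*√144576287161385792875277566/36607661816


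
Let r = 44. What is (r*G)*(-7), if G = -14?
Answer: 4312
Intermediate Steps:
(r*G)*(-7) = (44*(-14))*(-7) = -616*(-7) = 4312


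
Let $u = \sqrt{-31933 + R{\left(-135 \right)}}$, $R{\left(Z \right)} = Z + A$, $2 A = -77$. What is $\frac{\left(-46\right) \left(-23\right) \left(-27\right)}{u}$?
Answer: $\frac{28566 i \sqrt{128426}}{64213} \approx 159.42 i$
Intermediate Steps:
$A = - \frac{77}{2}$ ($A = \frac{1}{2} \left(-77\right) = - \frac{77}{2} \approx -38.5$)
$R{\left(Z \right)} = - \frac{77}{2} + Z$ ($R{\left(Z \right)} = Z - \frac{77}{2} = - \frac{77}{2} + Z$)
$u = \frac{i \sqrt{128426}}{2}$ ($u = \sqrt{-31933 - \frac{347}{2}} = \sqrt{- \frac{64213}{2}} = \frac{i \sqrt{128426}}{2} \approx 179.18 i$)
$\frac{\left(-46\right) \left(-23\right) \left(-27\right)}{u} = \frac{\left(-46\right) \left(-23\right) \left(-27\right)}{\frac{1}{2} i \sqrt{128426}} = 1058 \left(-27\right) \left(- \frac{i \sqrt{128426}}{64213}\right) = - 28566 \left(- \frac{i \sqrt{128426}}{64213}\right) = \frac{28566 i \sqrt{128426}}{64213}$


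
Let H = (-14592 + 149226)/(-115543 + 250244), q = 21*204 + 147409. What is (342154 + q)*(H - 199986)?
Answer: -13303339157216544/134701 ≈ -9.8762e+10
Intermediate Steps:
q = 151693 (q = 4284 + 147409 = 151693)
H = 134634/134701 ≈ 0.99950
(342154 + q)*(H - 199986) = (342154 + 151693)*(134634/134701 - 199986) = 493847*(-26938179552/134701) = -13303339157216544/134701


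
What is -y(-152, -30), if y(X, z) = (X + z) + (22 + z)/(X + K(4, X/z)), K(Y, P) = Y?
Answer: 6732/37 ≈ 181.95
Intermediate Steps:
y(X, z) = X + z + (22 + z)/(4 + X) (y(X, z) = (X + z) + (22 + z)/(X + 4) = (X + z) + (22 + z)/(4 + X) = X + z + (22 + z)/(4 + X))
-y(-152, -30) = -(22 + (-152)² + 4*(-152) + 5*(-30) - 152*(-30))/(4 - 152) = -(22 + 23104 - 608 - 150 + 4560)/(-148) = -(-1)*26928/148 = -1*(-6732/37) = 6732/37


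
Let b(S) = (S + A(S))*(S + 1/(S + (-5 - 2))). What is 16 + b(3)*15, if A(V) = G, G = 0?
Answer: 559/4 ≈ 139.75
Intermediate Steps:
A(V) = 0
b(S) = S*(S + 1/(-7 + S)) (b(S) = (S + 0)*(S + 1/(S + (-5 - 2))) = S*(S + 1/(S - 7)) = S*(S + 1/(-7 + S)))
16 + b(3)*15 = 16 + (3*(1 + 3**2 - 7*3)/(-7 + 3))*15 = 16 + (3*(1 + 9 - 21)/(-4))*15 = 16 + (3*(-1/4)*(-11))*15 = 16 + (33/4)*15 = 16 + 495/4 = 559/4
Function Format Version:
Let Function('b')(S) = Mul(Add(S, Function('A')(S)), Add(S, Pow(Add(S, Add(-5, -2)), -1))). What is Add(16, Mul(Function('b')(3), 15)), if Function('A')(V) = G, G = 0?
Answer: Rational(559, 4) ≈ 139.75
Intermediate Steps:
Function('A')(V) = 0
Function('b')(S) = Mul(S, Add(S, Pow(Add(-7, S), -1))) (Function('b')(S) = Mul(Add(S, 0), Add(S, Pow(Add(S, Add(-5, -2)), -1))) = Mul(S, Add(S, Pow(Add(S, -7), -1))) = Mul(S, Add(S, Pow(Add(-7, S), -1))))
Add(16, Mul(Function('b')(3), 15)) = Add(16, Mul(Mul(3, Pow(Add(-7, 3), -1), Add(1, Pow(3, 2), Mul(-7, 3))), 15)) = Add(16, Mul(Mul(3, Pow(-4, -1), Add(1, 9, -21)), 15)) = Add(16, Mul(Mul(3, Rational(-1, 4), -11), 15)) = Add(16, Mul(Rational(33, 4), 15)) = Add(16, Rational(495, 4)) = Rational(559, 4)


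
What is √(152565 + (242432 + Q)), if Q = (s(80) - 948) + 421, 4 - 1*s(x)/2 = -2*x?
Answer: √394798 ≈ 628.33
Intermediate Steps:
s(x) = 8 + 4*x (s(x) = 8 - (-4)*x = 8 + 4*x)
Q = -199 (Q = ((8 + 4*80) - 948) + 421 = ((8 + 320) - 948) + 421 = (328 - 948) + 421 = -620 + 421 = -199)
√(152565 + (242432 + Q)) = √(152565 + (242432 - 199)) = √(152565 + 242233) = √394798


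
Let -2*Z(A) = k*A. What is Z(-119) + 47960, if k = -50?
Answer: 44985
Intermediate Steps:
Z(A) = 25*A (Z(A) = -(-25)*A = 25*A)
Z(-119) + 47960 = 25*(-119) + 47960 = -2975 + 47960 = 44985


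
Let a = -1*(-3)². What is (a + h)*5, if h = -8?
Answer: -85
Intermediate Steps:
a = -9 (a = -1*9 = -9)
(a + h)*5 = (-9 - 8)*5 = -17*5 = -85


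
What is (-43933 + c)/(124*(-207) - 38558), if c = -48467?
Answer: 46200/32113 ≈ 1.4387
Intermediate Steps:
(-43933 + c)/(124*(-207) - 38558) = (-43933 - 48467)/(124*(-207) - 38558) = -92400/(-25668 - 38558) = -92400/(-64226) = -92400*(-1/64226) = 46200/32113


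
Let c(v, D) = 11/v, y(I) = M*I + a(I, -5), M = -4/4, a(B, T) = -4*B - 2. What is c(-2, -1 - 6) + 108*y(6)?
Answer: -6923/2 ≈ -3461.5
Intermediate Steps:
a(B, T) = -2 - 4*B
M = -1 (M = -4*¼ = -1)
y(I) = -2 - 5*I (y(I) = -I + (-2 - 4*I) = -2 - 5*I)
c(-2, -1 - 6) + 108*y(6) = 11/(-2) + 108*(-2 - 5*6) = 11*(-½) + 108*(-2 - 30) = -11/2 + 108*(-32) = -11/2 - 3456 = -6923/2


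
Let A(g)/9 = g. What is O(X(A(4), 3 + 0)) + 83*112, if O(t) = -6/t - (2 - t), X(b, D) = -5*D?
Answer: 46397/5 ≈ 9279.4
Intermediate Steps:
A(g) = 9*g
O(t) = -2 + t - 6/t (O(t) = -6/t + (-2 + t) = -2 + t - 6/t)
O(X(A(4), 3 + 0)) + 83*112 = (-2 - 5*(3 + 0) - 6*(-1/(5*(3 + 0)))) + 83*112 = (-2 - 5*3 - 6/((-5*3))) + 9296 = (-2 - 15 - 6/(-15)) + 9296 = (-2 - 15 - 6*(-1/15)) + 9296 = (-2 - 15 + 2/5) + 9296 = -83/5 + 9296 = 46397/5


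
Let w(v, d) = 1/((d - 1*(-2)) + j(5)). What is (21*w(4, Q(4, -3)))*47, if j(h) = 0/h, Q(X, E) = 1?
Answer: 329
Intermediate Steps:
j(h) = 0
w(v, d) = 1/(2 + d) (w(v, d) = 1/((d - 1*(-2)) + 0) = 1/((d + 2) + 0) = 1/((2 + d) + 0) = 1/(2 + d))
(21*w(4, Q(4, -3)))*47 = (21/(2 + 1))*47 = (21/3)*47 = (21*(⅓))*47 = 7*47 = 329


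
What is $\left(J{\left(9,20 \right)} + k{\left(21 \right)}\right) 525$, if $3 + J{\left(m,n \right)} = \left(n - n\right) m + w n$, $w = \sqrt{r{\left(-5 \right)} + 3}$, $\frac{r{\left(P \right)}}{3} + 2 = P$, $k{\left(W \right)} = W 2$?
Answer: $20475 + 31500 i \sqrt{2} \approx 20475.0 + 44548.0 i$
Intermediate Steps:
$k{\left(W \right)} = 2 W$
$r{\left(P \right)} = -6 + 3 P$
$w = 3 i \sqrt{2}$ ($w = \sqrt{\left(-6 + 3 \left(-5\right)\right) + 3} = \sqrt{\left(-6 - 15\right) + 3} = \sqrt{-21 + 3} = \sqrt{-18} = 3 i \sqrt{2} \approx 4.2426 i$)
$J{\left(m,n \right)} = -3 + 3 i n \sqrt{2}$ ($J{\left(m,n \right)} = -3 + \left(\left(n - n\right) m + 3 i \sqrt{2} n\right) = -3 + \left(0 m + 3 i n \sqrt{2}\right) = -3 + \left(0 + 3 i n \sqrt{2}\right) = -3 + 3 i n \sqrt{2}$)
$\left(J{\left(9,20 \right)} + k{\left(21 \right)}\right) 525 = \left(\left(-3 + 3 i 20 \sqrt{2}\right) + 2 \cdot 21\right) 525 = \left(\left(-3 + 60 i \sqrt{2}\right) + 42\right) 525 = \left(39 + 60 i \sqrt{2}\right) 525 = 20475 + 31500 i \sqrt{2}$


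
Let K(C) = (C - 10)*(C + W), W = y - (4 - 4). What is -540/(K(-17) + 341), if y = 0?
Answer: -27/40 ≈ -0.67500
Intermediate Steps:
W = 0 (W = 0 - (4 - 4) = 0 - 1*0 = 0 + 0 = 0)
K(C) = C*(-10 + C) (K(C) = (C - 10)*(C + 0) = (-10 + C)*C = C*(-10 + C))
-540/(K(-17) + 341) = -540/(-17*(-10 - 17) + 341) = -540/(-17*(-27) + 341) = -540/(459 + 341) = -540/800 = -540*1/800 = -27/40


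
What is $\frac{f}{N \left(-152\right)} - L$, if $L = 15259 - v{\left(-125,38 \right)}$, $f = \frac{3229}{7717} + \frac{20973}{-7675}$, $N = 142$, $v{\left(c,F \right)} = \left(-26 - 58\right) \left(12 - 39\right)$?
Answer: $- \frac{8303695217311167}{639188306200} \approx -12991.0$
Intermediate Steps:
$v{\left(c,F \right)} = 2268$ ($v{\left(c,F \right)} = \left(-84\right) \left(-27\right) = 2268$)
$f = - \frac{137066066}{59227975}$ ($f = 3229 \cdot \frac{1}{7717} + 20973 \left(- \frac{1}{7675}\right) = \frac{3229}{7717} - \frac{20973}{7675} = - \frac{137066066}{59227975} \approx -2.3142$)
$L = 12991$ ($L = 15259 - 2268 = 12991$)
$\frac{f}{N \left(-152\right)} - L = - \frac{137066066}{59227975 \cdot 142 \left(-152\right)} - 12991 = - \frac{137066066}{59227975 \left(-21584\right)} - 12991 = \left(- \frac{137066066}{59227975}\right) \left(- \frac{1}{21584}\right) - 12991 = \frac{68533033}{639188306200} - 12991 = - \frac{8303695217311167}{639188306200}$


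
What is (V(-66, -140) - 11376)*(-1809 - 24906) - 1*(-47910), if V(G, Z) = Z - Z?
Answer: 303957750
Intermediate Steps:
V(G, Z) = 0
(V(-66, -140) - 11376)*(-1809 - 24906) - 1*(-47910) = (0 - 11376)*(-1809 - 24906) - 1*(-47910) = -11376*(-26715) + 47910 = 303909840 + 47910 = 303957750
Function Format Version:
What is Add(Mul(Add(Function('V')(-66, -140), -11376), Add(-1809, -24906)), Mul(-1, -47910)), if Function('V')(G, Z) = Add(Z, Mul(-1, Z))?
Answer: 303957750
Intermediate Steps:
Function('V')(G, Z) = 0
Add(Mul(Add(Function('V')(-66, -140), -11376), Add(-1809, -24906)), Mul(-1, -47910)) = Add(Mul(Add(0, -11376), Add(-1809, -24906)), Mul(-1, -47910)) = Add(Mul(-11376, -26715), 47910) = Add(303909840, 47910) = 303957750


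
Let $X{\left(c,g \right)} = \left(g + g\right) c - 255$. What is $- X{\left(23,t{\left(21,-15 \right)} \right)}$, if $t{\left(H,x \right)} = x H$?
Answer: $14745$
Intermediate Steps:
$t{\left(H,x \right)} = H x$
$X{\left(c,g \right)} = -255 + 2 c g$ ($X{\left(c,g \right)} = 2 g c - 255 = 2 c g - 255 = -255 + 2 c g$)
$- X{\left(23,t{\left(21,-15 \right)} \right)} = - (-255 + 2 \cdot 23 \cdot 21 \left(-15\right)) = - (-255 + 2 \cdot 23 \left(-315\right)) = - (-255 - 14490) = \left(-1\right) \left(-14745\right) = 14745$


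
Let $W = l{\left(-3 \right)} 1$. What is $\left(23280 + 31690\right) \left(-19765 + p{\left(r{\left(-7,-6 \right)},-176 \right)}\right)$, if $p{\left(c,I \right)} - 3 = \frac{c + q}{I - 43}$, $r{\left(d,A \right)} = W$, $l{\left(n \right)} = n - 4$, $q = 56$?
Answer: $- \frac{237906147190}{219} \approx -1.0863 \cdot 10^{9}$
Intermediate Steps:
$l{\left(n \right)} = -4 + n$
$W = -7$ ($W = \left(-4 - 3\right) 1 = \left(-7\right) 1 = -7$)
$r{\left(d,A \right)} = -7$
$p{\left(c,I \right)} = 3 + \frac{56 + c}{-43 + I}$ ($p{\left(c,I \right)} = 3 + \frac{c + 56}{I - 43} = 3 + \frac{56 + c}{-43 + I}$)
$\left(23280 + 31690\right) \left(-19765 + p{\left(r{\left(-7,-6 \right)},-176 \right)}\right) = \left(23280 + 31690\right) \left(-19765 + \frac{-73 - 7 + 3 \left(-176\right)}{-43 - 176}\right) = 54970 \left(-19765 + \frac{-73 - 7 - 528}{-219}\right) = 54970 \left(-19765 - - \frac{608}{219}\right) = 54970 \left(-19765 + \frac{608}{219}\right) = 54970 \left(- \frac{4327927}{219}\right) = - \frac{237906147190}{219}$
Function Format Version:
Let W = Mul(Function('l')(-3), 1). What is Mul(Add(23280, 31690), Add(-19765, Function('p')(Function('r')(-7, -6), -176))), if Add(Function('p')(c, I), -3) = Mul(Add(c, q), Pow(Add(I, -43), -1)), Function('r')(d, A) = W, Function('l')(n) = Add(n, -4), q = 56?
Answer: Rational(-237906147190, 219) ≈ -1.0863e+9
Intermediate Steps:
Function('l')(n) = Add(-4, n)
W = -7 (W = Mul(Add(-4, -3), 1) = Mul(-7, 1) = -7)
Function('r')(d, A) = -7
Function('p')(c, I) = Add(3, Mul(Pow(Add(-43, I), -1), Add(56, c))) (Function('p')(c, I) = Add(3, Mul(Add(c, 56), Pow(Add(I, -43), -1))) = Add(3, Mul(Add(56, c), Pow(Add(-43, I), -1))) = Add(3, Mul(Pow(Add(-43, I), -1), Add(56, c))))
Mul(Add(23280, 31690), Add(-19765, Function('p')(Function('r')(-7, -6), -176))) = Mul(Add(23280, 31690), Add(-19765, Mul(Pow(Add(-43, -176), -1), Add(-73, -7, Mul(3, -176))))) = Mul(54970, Add(-19765, Mul(Pow(-219, -1), Add(-73, -7, -528)))) = Mul(54970, Add(-19765, Mul(Rational(-1, 219), -608))) = Mul(54970, Add(-19765, Rational(608, 219))) = Mul(54970, Rational(-4327927, 219)) = Rational(-237906147190, 219)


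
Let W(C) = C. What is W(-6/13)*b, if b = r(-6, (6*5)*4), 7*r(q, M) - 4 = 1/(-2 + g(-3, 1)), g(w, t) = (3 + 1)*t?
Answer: -27/91 ≈ -0.29670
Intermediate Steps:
g(w, t) = 4*t
r(q, M) = 9/14 (r(q, M) = 4/7 + 1/(7*(-2 + 4*1)) = 4/7 + 1/(7*(-2 + 4)) = 4/7 + (⅐)/2 = 4/7 + (⅐)*(½) = 4/7 + 1/14 = 9/14)
b = 9/14 ≈ 0.64286
W(-6/13)*b = -6/13*(9/14) = -6*1/13*(9/14) = -6/13*9/14 = -27/91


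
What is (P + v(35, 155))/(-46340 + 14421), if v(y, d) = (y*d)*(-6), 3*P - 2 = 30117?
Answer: 67531/95757 ≈ 0.70523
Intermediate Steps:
P = 30119/3 (P = 2/3 + (1/3)*30117 = 2/3 + 10039 = 30119/3 ≈ 10040.)
v(y, d) = -6*d*y (v(y, d) = (d*y)*(-6) = -6*d*y)
(P + v(35, 155))/(-46340 + 14421) = (30119/3 - 6*155*35)/(-46340 + 14421) = (30119/3 - 32550)/(-31919) = -67531/3*(-1/31919) = 67531/95757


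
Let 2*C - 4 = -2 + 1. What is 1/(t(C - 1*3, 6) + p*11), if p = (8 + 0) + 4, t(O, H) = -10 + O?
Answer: 2/241 ≈ 0.0082988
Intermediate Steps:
C = 3/2 (C = 2 + (-2 + 1)/2 = 2 + (1/2)*(-1) = 2 - 1/2 = 3/2 ≈ 1.5000)
p = 12 (p = 8 + 4 = 12)
1/(t(C - 1*3, 6) + p*11) = 1/((-10 + (3/2 - 1*3)) + 12*11) = 1/((-10 + (3/2 - 3)) + 132) = 1/((-10 - 3/2) + 132) = 1/(-23/2 + 132) = 1/(241/2) = 2/241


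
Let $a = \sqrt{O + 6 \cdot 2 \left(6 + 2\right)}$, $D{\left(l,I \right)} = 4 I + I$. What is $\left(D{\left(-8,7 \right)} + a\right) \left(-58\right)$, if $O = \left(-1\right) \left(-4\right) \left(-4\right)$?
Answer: $-2030 - 232 \sqrt{5} \approx -2548.8$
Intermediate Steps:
$D{\left(l,I \right)} = 5 I$
$O = -16$ ($O = 4 \left(-4\right) = -16$)
$a = 4 \sqrt{5}$ ($a = \sqrt{-16 + 6 \cdot 2 \left(6 + 2\right)} = \sqrt{-16 + 12 \cdot 8} = \sqrt{-16 + 96} = \sqrt{80} = 4 \sqrt{5} \approx 8.9443$)
$\left(D{\left(-8,7 \right)} + a\right) \left(-58\right) = \left(5 \cdot 7 + 4 \sqrt{5}\right) \left(-58\right) = \left(35 + 4 \sqrt{5}\right) \left(-58\right) = -2030 - 232 \sqrt{5}$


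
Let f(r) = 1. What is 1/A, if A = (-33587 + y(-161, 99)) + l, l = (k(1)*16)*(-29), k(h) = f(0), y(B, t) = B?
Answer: -1/34212 ≈ -2.9230e-5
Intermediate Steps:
k(h) = 1
l = -464 (l = (1*16)*(-29) = 16*(-29) = -464)
A = -34212 (A = (-33587 - 161) - 464 = -33748 - 464 = -34212)
1/A = 1/(-34212) = -1/34212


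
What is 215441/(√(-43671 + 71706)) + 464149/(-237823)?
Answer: -464149/237823 + 215441*√3115/9345 ≈ 1284.8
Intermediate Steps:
215441/(√(-43671 + 71706)) + 464149/(-237823) = 215441/(√28035) + 464149*(-1/237823) = 215441/((3*√3115)) - 464149/237823 = 215441*(√3115/9345) - 464149/237823 = 215441*√3115/9345 - 464149/237823 = -464149/237823 + 215441*√3115/9345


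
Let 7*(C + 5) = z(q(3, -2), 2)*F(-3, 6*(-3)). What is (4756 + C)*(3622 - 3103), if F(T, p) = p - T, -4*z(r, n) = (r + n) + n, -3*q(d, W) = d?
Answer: 69064887/28 ≈ 2.4666e+6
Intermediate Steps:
q(d, W) = -d/3
z(r, n) = -n/2 - r/4 (z(r, n) = -((r + n) + n)/4 = -((n + r) + n)/4 = -(r + 2*n)/4 = -n/2 - r/4)
C = -95/28 (C = -5 + ((-½*2 - (-1)*3/12)*(6*(-3) - 1*(-3)))/7 = -5 + ((-1 - ¼*(-1))*(-18 + 3))/7 = -5 + ((-1 + ¼)*(-15))/7 = -5 + (-¾*(-15))/7 = -5 + (⅐)*(45/4) = -5 + 45/28 = -95/28 ≈ -3.3929)
(4756 + C)*(3622 - 3103) = (4756 - 95/28)*(3622 - 3103) = (133073/28)*519 = 69064887/28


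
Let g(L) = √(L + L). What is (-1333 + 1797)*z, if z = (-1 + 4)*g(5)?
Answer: 1392*√10 ≈ 4401.9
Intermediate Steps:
g(L) = √2*√L (g(L) = √(2*L) = √2*√L)
z = 3*√10 (z = (-1 + 4)*(√2*√5) = 3*√10 ≈ 9.4868)
(-1333 + 1797)*z = (-1333 + 1797)*(3*√10) = 464*(3*√10) = 1392*√10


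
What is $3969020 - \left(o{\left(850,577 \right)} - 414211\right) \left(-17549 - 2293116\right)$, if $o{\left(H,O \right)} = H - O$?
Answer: $-956468079750$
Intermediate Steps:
$3969020 - \left(o{\left(850,577 \right)} - 414211\right) \left(-17549 - 2293116\right) = 3969020 - \left(\left(850 - 577\right) - 414211\right) \left(-17549 - 2293116\right) = 3969020 - \left(\left(850 - 577\right) - 414211\right) \left(-2310665\right) = 3969020 - \left(273 - 414211\right) \left(-2310665\right) = 3969020 - \left(-413938\right) \left(-2310665\right) = 3969020 - 956472048770 = -956468079750$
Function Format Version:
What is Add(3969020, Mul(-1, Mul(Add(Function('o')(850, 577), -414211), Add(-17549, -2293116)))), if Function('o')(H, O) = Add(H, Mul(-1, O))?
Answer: -956468079750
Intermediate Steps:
Add(3969020, Mul(-1, Mul(Add(Function('o')(850, 577), -414211), Add(-17549, -2293116)))) = Add(3969020, Mul(-1, Mul(Add(Add(850, Mul(-1, 577)), -414211), Add(-17549, -2293116)))) = Add(3969020, Mul(-1, Mul(Add(Add(850, -577), -414211), -2310665))) = Add(3969020, Mul(-1, Mul(Add(273, -414211), -2310665))) = Add(3969020, Mul(-1, Mul(-413938, -2310665))) = Add(3969020, Mul(-1, 956472048770)) = Add(3969020, -956472048770) = -956468079750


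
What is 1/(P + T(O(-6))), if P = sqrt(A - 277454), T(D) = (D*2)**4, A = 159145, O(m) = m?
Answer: 20736/430100005 - I*sqrt(118309)/430100005 ≈ 4.8212e-5 - 7.9972e-7*I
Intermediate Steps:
T(D) = 16*D**4 (T(D) = (2*D)**4 = 16*D**4)
P = I*sqrt(118309) (P = sqrt(159145 - 277454) = sqrt(-118309) = I*sqrt(118309) ≈ 343.96*I)
1/(P + T(O(-6))) = 1/(I*sqrt(118309) + 16*(-6)**4) = 1/(I*sqrt(118309) + 16*1296) = 1/(I*sqrt(118309) + 20736) = 1/(20736 + I*sqrt(118309))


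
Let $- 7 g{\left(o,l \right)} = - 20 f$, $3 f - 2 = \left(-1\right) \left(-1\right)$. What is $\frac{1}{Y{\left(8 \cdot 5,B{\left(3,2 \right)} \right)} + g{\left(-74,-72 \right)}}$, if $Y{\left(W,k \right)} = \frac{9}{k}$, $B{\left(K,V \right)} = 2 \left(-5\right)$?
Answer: $\frac{70}{137} \approx 0.51095$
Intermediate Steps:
$f = 1$ ($f = \frac{2}{3} + \frac{\left(-1\right) \left(-1\right)}{3} = \frac{2}{3} + \frac{1}{3} \cdot 1 = \frac{2}{3} + \frac{1}{3} = 1$)
$B{\left(K,V \right)} = -10$
$g{\left(o,l \right)} = \frac{20}{7}$ ($g{\left(o,l \right)} = - \frac{\left(-20\right) 1}{7} = \left(- \frac{1}{7}\right) \left(-20\right) = \frac{20}{7}$)
$\frac{1}{Y{\left(8 \cdot 5,B{\left(3,2 \right)} \right)} + g{\left(-74,-72 \right)}} = \frac{1}{\frac{9}{-10} + \frac{20}{7}} = \frac{1}{9 \left(- \frac{1}{10}\right) + \frac{20}{7}} = \frac{1}{- \frac{9}{10} + \frac{20}{7}} = \frac{1}{\frac{137}{70}} = \frac{70}{137}$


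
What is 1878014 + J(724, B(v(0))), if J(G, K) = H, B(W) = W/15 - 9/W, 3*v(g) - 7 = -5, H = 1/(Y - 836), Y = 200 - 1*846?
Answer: 2783216747/1482 ≈ 1.8780e+6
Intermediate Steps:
Y = -646 (Y = 200 - 846 = -646)
H = -1/1482 (H = 1/(-646 - 836) = 1/(-1482) = -1/1482 ≈ -0.00067476)
v(g) = 2/3 (v(g) = 7/3 + (1/3)*(-5) = 7/3 - 5/3 = 2/3)
B(W) = -9/W + W/15 (B(W) = W*(1/15) - 9/W = W/15 - 9/W = -9/W + W/15)
J(G, K) = -1/1482
1878014 + J(724, B(v(0))) = 1878014 - 1/1482 = 2783216747/1482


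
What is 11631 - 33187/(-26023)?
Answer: 302706700/26023 ≈ 11632.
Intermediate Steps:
11631 - 33187/(-26023) = 11631 - 33187*(-1/26023) = 11631 + 33187/26023 = 302706700/26023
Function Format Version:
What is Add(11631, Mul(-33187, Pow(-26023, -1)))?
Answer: Rational(302706700, 26023) ≈ 11632.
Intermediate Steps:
Add(11631, Mul(-33187, Pow(-26023, -1))) = Add(11631, Mul(-33187, Rational(-1, 26023))) = Add(11631, Rational(33187, 26023)) = Rational(302706700, 26023)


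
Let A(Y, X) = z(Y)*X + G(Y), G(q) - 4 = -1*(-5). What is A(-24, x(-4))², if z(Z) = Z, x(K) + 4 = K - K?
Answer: 11025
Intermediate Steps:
x(K) = -4 (x(K) = -4 + (K - K) = -4 + 0 = -4)
G(q) = 9 (G(q) = 4 - 1*(-5) = 4 + 5 = 9)
A(Y, X) = 9 + X*Y (A(Y, X) = Y*X + 9 = X*Y + 9 = 9 + X*Y)
A(-24, x(-4))² = (9 - 4*(-24))² = (9 + 96)² = 105² = 11025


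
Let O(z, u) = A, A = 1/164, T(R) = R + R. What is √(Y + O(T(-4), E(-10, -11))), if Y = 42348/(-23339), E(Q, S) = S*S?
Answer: 13*I*√39191712343/1913798 ≈ 1.3448*I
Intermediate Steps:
E(Q, S) = S²
T(R) = 2*R
A = 1/164 ≈ 0.0060976
O(z, u) = 1/164
Y = -42348/23339 (Y = 42348*(-1/23339) = -42348/23339 ≈ -1.8145)
√(Y + O(T(-4), E(-10, -11))) = √(-42348/23339 + 1/164) = √(-6921733/3827596) = 13*I*√39191712343/1913798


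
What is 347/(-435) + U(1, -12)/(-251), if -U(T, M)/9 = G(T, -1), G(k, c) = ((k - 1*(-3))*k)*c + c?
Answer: -106672/109185 ≈ -0.97698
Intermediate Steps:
G(k, c) = c + c*k*(3 + k) (G(k, c) = ((k + 3)*k)*c + c = ((3 + k)*k)*c + c = (k*(3 + k))*c + c = c*k*(3 + k) + c = c + c*k*(3 + k))
U(T, M) = 9 + 9*T**2 + 27*T (U(T, M) = -(-9)*(1 + T**2 + 3*T) = -9*(-1 - T**2 - 3*T) = 9 + 9*T**2 + 27*T)
347/(-435) + U(1, -12)/(-251) = 347/(-435) + (9 + 9*1**2 + 27*1)/(-251) = 347*(-1/435) + (9 + 9*1 + 27)*(-1/251) = -347/435 + (9 + 9 + 27)*(-1/251) = -347/435 + 45*(-1/251) = -347/435 - 45/251 = -106672/109185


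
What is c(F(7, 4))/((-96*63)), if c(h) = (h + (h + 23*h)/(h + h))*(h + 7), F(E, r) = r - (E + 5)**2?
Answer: -76/27 ≈ -2.8148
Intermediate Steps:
F(E, r) = r - (5 + E)**2
c(h) = (7 + h)*(12 + h) (c(h) = (h + (24*h)/((2*h)))*(7 + h) = (h + (24*h)*(1/(2*h)))*(7 + h) = (h + 12)*(7 + h) = (12 + h)*(7 + h) = (7 + h)*(12 + h))
c(F(7, 4))/((-96*63)) = (84 + (4 - (5 + 7)**2)**2 + 19*(4 - (5 + 7)**2))/((-96*63)) = (84 + (4 - 1*12**2)**2 + 19*(4 - 1*12**2))/(-6048) = (84 + (4 - 1*144)**2 + 19*(4 - 1*144))*(-1/6048) = (84 + (4 - 144)**2 + 19*(4 - 144))*(-1/6048) = (84 + (-140)**2 + 19*(-140))*(-1/6048) = (84 + 19600 - 2660)*(-1/6048) = 17024*(-1/6048) = -76/27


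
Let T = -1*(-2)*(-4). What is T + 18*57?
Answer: 1018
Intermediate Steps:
T = -8 (T = 2*(-4) = -8)
T + 18*57 = -8 + 18*57 = -8 + 1026 = 1018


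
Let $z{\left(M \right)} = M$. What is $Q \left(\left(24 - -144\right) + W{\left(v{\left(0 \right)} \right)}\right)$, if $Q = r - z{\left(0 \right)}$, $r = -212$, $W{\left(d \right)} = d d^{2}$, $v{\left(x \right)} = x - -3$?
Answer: $-41340$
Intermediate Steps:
$v{\left(x \right)} = 3 + x$ ($v{\left(x \right)} = x + 3 = 3 + x$)
$W{\left(d \right)} = d^{3}$
$Q = -212$ ($Q = -212 - 0 = -212 + 0 = -212$)
$Q \left(\left(24 - -144\right) + W{\left(v{\left(0 \right)} \right)}\right) = - 212 \left(\left(24 - -144\right) + \left(3 + 0\right)^{3}\right) = - 212 \left(\left(24 + 144\right) + 3^{3}\right) = - 212 \left(168 + 27\right) = \left(-212\right) 195 = -41340$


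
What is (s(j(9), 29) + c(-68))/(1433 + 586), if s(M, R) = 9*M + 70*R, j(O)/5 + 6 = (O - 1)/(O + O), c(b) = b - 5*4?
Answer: 564/673 ≈ 0.83804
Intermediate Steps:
c(b) = -20 + b (c(b) = b - 20 = -20 + b)
j(O) = -30 + 5*(-1 + O)/(2*O) (j(O) = -30 + 5*((O - 1)/(O + O)) = -30 + 5*((-1 + O)/((2*O))) = -30 + 5*((-1 + O)*(1/(2*O))) = -30 + 5*((-1 + O)/(2*O)) = -30 + 5*(-1 + O)/(2*O))
(s(j(9), 29) + c(-68))/(1433 + 586) = ((9*((5/2)*(-1 - 11*9)/9) + 70*29) + (-20 - 68))/(1433 + 586) = ((9*((5/2)*(⅑)*(-1 - 99)) + 2030) - 88)/2019 = ((9*((5/2)*(⅑)*(-100)) + 2030) - 88)*(1/2019) = ((9*(-250/9) + 2030) - 88)*(1/2019) = ((-250 + 2030) - 88)*(1/2019) = (1780 - 88)*(1/2019) = 1692*(1/2019) = 564/673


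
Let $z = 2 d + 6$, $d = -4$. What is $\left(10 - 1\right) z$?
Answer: $-18$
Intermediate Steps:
$z = -2$ ($z = 2 \left(-4\right) + 6 = -8 + 6 = -2$)
$\left(10 - 1\right) z = \left(10 - 1\right) \left(-2\right) = 9 \left(-2\right) = -18$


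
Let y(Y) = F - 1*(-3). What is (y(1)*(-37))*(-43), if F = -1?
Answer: 3182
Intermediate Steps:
y(Y) = 2 (y(Y) = -1 - 1*(-3) = -1 + 3 = 2)
(y(1)*(-37))*(-43) = (2*(-37))*(-43) = -74*(-43) = 3182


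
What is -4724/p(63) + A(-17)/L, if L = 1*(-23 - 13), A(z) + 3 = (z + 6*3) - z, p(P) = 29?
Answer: -56833/348 ≈ -163.31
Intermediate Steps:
A(z) = 15 (A(z) = -3 + ((z + 6*3) - z) = -3 + ((z + 18) - z) = -3 + ((18 + z) - z) = -3 + 18 = 15)
L = -36 (L = 1*(-36) = -36)
-4724/p(63) + A(-17)/L = -4724/29 + 15/(-36) = -4724*1/29 + 15*(-1/36) = -4724/29 - 5/12 = -56833/348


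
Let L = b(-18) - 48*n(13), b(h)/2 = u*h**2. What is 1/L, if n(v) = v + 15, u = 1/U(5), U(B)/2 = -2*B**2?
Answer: -25/33762 ≈ -0.00074048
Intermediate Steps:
U(B) = -4*B**2 (U(B) = 2*(-2*B**2) = -4*B**2)
u = -1/100 (u = 1/(-4*5**2) = 1/(-4*25) = 1/(-100) = -1/100 ≈ -0.010000)
b(h) = -h**2/50 (b(h) = 2*(-h**2/100) = -h**2/50)
n(v) = 15 + v
L = -33762/25 (L = -1/50*(-18)**2 - 48*(15 + 13) = -1/50*324 - 48*28 = -162/25 - 1344 = -33762/25 ≈ -1350.5)
1/L = 1/(-33762/25) = -25/33762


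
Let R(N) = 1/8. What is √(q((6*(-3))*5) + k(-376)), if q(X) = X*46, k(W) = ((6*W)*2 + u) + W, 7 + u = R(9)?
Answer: 3*I*√16062/4 ≈ 95.052*I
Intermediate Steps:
R(N) = ⅛
u = -55/8 (u = -7 + ⅛ = -55/8 ≈ -6.8750)
k(W) = -55/8 + 13*W (k(W) = ((6*W)*2 - 55/8) + W = (12*W - 55/8) + W = (-55/8 + 12*W) + W = -55/8 + 13*W)
q(X) = 46*X
√(q((6*(-3))*5) + k(-376)) = √(46*((6*(-3))*5) + (-55/8 + 13*(-376))) = √(46*(-18*5) + (-55/8 - 4888)) = √(46*(-90) - 39159/8) = √(-4140 - 39159/8) = √(-72279/8) = 3*I*√16062/4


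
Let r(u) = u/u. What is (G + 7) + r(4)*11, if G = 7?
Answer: 25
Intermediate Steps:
r(u) = 1
(G + 7) + r(4)*11 = (7 + 7) + 1*11 = 14 + 11 = 25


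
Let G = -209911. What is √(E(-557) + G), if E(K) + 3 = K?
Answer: I*√210471 ≈ 458.77*I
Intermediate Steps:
E(K) = -3 + K
√(E(-557) + G) = √((-3 - 557) - 209911) = √(-560 - 209911) = √(-210471) = I*√210471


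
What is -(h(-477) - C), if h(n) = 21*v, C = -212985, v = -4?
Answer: -212901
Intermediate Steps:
h(n) = -84 (h(n) = 21*(-4) = -84)
-(h(-477) - C) = -(-84 - 1*(-212985)) = -(-84 + 212985) = -1*212901 = -212901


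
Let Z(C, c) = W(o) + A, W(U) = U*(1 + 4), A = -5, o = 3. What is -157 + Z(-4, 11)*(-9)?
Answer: -247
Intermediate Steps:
W(U) = 5*U (W(U) = U*5 = 5*U)
Z(C, c) = 10 (Z(C, c) = 5*3 - 5 = 15 - 5 = 10)
-157 + Z(-4, 11)*(-9) = -157 + 10*(-9) = -157 - 90 = -247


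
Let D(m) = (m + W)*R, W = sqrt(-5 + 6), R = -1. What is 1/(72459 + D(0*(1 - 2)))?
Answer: 1/72458 ≈ 1.3801e-5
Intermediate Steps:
W = 1 (W = sqrt(1) = 1)
D(m) = -1 - m (D(m) = (m + 1)*(-1) = (1 + m)*(-1) = -1 - m)
1/(72459 + D(0*(1 - 2))) = 1/(72459 + (-1 - 0*(1 - 2))) = 1/(72459 + (-1 - 0*(-1))) = 1/(72459 + (-1 - 1*0)) = 1/(72459 + (-1 + 0)) = 1/(72459 - 1) = 1/72458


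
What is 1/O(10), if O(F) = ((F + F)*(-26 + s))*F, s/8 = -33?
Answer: -1/58000 ≈ -1.7241e-5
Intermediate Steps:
s = -264 (s = 8*(-33) = -264)
O(F) = -580*F**2 (O(F) = ((F + F)*(-26 - 264))*F = ((2*F)*(-290))*F = (-580*F)*F = -580*F**2)
1/O(10) = 1/(-580*10**2) = 1/(-580*100) = 1/(-58000) = -1/58000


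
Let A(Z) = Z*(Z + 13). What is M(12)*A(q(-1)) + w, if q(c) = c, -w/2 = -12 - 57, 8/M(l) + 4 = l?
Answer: 126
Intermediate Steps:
M(l) = 8/(-4 + l)
w = 138 (w = -2*(-12 - 57) = -2*(-69) = 138)
A(Z) = Z*(13 + Z)
M(12)*A(q(-1)) + w = (8/(-4 + 12))*(-(13 - 1)) + 138 = (8/8)*(-1*12) + 138 = (8*(1/8))*(-12) + 138 = 1*(-12) + 138 = -12 + 138 = 126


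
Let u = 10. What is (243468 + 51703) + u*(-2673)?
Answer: 268441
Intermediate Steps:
(243468 + 51703) + u*(-2673) = (243468 + 51703) + 10*(-2673) = 295171 - 26730 = 268441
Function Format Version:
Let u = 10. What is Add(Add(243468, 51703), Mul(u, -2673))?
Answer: 268441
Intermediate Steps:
Add(Add(243468, 51703), Mul(u, -2673)) = Add(Add(243468, 51703), Mul(10, -2673)) = Add(295171, -26730) = 268441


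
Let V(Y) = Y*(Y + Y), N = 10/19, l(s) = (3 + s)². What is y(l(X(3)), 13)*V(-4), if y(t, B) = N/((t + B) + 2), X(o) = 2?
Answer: 8/19 ≈ 0.42105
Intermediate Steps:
N = 10/19 (N = 10*(1/19) = 10/19 ≈ 0.52632)
V(Y) = 2*Y² (V(Y) = Y*(2*Y) = 2*Y²)
y(t, B) = 10/(19*(2 + B + t)) (y(t, B) = 10/(19*((t + B) + 2)) = 10/(19*((B + t) + 2)) = 10/(19*(2 + B + t)))
y(l(X(3)), 13)*V(-4) = (10/(19*(2 + 13 + (3 + 2)²)))*(2*(-4)²) = (10/(19*(2 + 13 + 5²)))*(2*16) = (10/(19*(2 + 13 + 25)))*32 = ((10/19)/40)*32 = ((10/19)*(1/40))*32 = (1/76)*32 = 8/19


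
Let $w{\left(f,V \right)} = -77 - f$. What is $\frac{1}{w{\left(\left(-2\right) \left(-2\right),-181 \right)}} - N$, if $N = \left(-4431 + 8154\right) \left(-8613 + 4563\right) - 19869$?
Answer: $\frac{1222939538}{81} \approx 1.5098 \cdot 10^{7}$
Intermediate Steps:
$N = -15098019$ ($N = 3723 \left(-4050\right) - 19869 = -15078150 - 19869 = -15098019$)
$\frac{1}{w{\left(\left(-2\right) \left(-2\right),-181 \right)}} - N = \frac{1}{-77 - \left(-2\right) \left(-2\right)} - -15098019 = \frac{1}{-77 - 4} + 15098019 = \frac{1}{-81} + 15098019 = - \frac{1}{81} + 15098019 = \frac{1222939538}{81}$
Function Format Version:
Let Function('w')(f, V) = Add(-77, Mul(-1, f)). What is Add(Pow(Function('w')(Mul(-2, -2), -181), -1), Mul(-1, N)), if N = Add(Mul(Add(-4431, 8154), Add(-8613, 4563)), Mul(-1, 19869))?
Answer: Rational(1222939538, 81) ≈ 1.5098e+7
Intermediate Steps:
N = -15098019 (N = Add(Mul(3723, -4050), -19869) = Add(-15078150, -19869) = -15098019)
Add(Pow(Function('w')(Mul(-2, -2), -181), -1), Mul(-1, N)) = Add(Pow(Add(-77, Mul(-1, Mul(-2, -2))), -1), Mul(-1, -15098019)) = Add(Pow(Add(-77, Mul(-1, 4)), -1), 15098019) = Add(Pow(Add(-77, -4), -1), 15098019) = Add(Pow(-81, -1), 15098019) = Add(Rational(-1, 81), 15098019) = Rational(1222939538, 81)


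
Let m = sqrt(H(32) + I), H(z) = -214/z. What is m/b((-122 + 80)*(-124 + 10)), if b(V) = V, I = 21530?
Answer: sqrt(344373)/19152 ≈ 0.030641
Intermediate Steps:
m = sqrt(344373)/4 (m = sqrt(-214/32 + 21530) = sqrt(-214*1/32 + 21530) = sqrt(-107/16 + 21530) = sqrt(344373/16) = sqrt(344373)/4 ≈ 146.71)
m/b((-122 + 80)*(-124 + 10)) = (sqrt(344373)/4)/(((-122 + 80)*(-124 + 10))) = (sqrt(344373)/4)/((-42*(-114))) = (sqrt(344373)/4)/4788 = (sqrt(344373)/4)*(1/4788) = sqrt(344373)/19152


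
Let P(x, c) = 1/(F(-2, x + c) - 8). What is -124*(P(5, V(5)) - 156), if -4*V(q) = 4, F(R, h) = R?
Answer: 96782/5 ≈ 19356.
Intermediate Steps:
V(q) = -1 (V(q) = -1/4*4 = -1)
P(x, c) = -1/10 (P(x, c) = 1/(-2 - 8) = 1/(-10) = -1/10)
-124*(P(5, V(5)) - 156) = -124*(-1/10 - 156) = -124*(-1561/10) = 96782/5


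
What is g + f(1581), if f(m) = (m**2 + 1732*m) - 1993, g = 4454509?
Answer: 9690369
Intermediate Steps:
f(m) = -1993 + m**2 + 1732*m
g + f(1581) = 4454509 + (-1993 + 1581**2 + 1732*1581) = 4454509 + (-1993 + 2499561 + 2738292) = 4454509 + 5235860 = 9690369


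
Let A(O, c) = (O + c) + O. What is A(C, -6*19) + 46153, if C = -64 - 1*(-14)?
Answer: 45939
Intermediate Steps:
C = -50 (C = -64 + 14 = -50)
A(O, c) = c + 2*O
A(C, -6*19) + 46153 = (-6*19 + 2*(-50)) + 46153 = (-114 - 100) + 46153 = -214 + 46153 = 45939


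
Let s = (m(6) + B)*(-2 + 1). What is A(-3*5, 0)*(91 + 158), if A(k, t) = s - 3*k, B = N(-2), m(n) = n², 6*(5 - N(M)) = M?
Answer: 913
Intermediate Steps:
N(M) = 5 - M/6
B = 16/3 (B = 5 - ⅙*(-2) = 5 + ⅓ = 16/3 ≈ 5.3333)
s = -124/3 (s = (6² + 16/3)*(-2 + 1) = (36 + 16/3)*(-1) = (124/3)*(-1) = -124/3 ≈ -41.333)
A(k, t) = -124/3 - 3*k
A(-3*5, 0)*(91 + 158) = (-124/3 - (-9)*5)*(91 + 158) = (-124/3 - 3*(-15))*249 = (-124/3 + 45)*249 = (11/3)*249 = 913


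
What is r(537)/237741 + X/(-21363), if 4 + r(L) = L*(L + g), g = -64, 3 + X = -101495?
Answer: 9852124643/1692953661 ≈ 5.8195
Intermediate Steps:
X = -101498 (X = -3 - 101495 = -101498)
r(L) = -4 + L*(-64 + L) (r(L) = -4 + L*(L - 64) = -4 + L*(-64 + L))
r(537)/237741 + X/(-21363) = (-4 + 537² - 64*537)/237741 - 101498/(-21363) = (-4 + 288369 - 34368)*(1/237741) - 101498*(-1/21363) = 253997*(1/237741) + 101498/21363 = 253997/237741 + 101498/21363 = 9852124643/1692953661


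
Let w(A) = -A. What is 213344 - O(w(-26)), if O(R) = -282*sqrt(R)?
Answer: 213344 + 282*sqrt(26) ≈ 2.1478e+5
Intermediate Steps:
213344 - O(w(-26)) = 213344 - (-282)*sqrt(-1*(-26)) = 213344 - (-282)*sqrt(26) = 213344 + 282*sqrt(26)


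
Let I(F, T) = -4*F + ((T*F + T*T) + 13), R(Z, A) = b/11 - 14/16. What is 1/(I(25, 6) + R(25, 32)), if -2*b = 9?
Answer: 88/8599 ≈ 0.010234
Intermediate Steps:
b = -9/2 (b = -1/2*9 = -9/2 ≈ -4.5000)
R(Z, A) = -113/88 (R(Z, A) = -9/2/11 - 14/16 = -9/2*1/11 - 14*1/16 = -9/22 - 7/8 = -113/88)
I(F, T) = 13 + T**2 - 4*F + F*T (I(F, T) = -4*F + ((F*T + T**2) + 13) = -4*F + ((T**2 + F*T) + 13) = -4*F + (13 + T**2 + F*T) = 13 + T**2 - 4*F + F*T)
1/(I(25, 6) + R(25, 32)) = 1/((13 + 6**2 - 4*25 + 25*6) - 113/88) = 1/((13 + 36 - 100 + 150) - 113/88) = 1/(99 - 113/88) = 1/(8599/88) = 88/8599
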